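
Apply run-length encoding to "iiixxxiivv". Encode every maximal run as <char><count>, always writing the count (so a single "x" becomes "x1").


String: "iiixxxiivv"
Scanning for consecutive runs:
  'i' x 3
  'x' x 3
  'i' x 2
  'v' x 2
RLE = "i3x3i2v2"


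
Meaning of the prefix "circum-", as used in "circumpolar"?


Prefix: circum-
Example: circumpolar = circum- + polar
Meaning = around


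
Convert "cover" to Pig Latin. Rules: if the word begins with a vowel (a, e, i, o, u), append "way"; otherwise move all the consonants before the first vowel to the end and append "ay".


Word: "cover"
Starts with consonant(s) → move to end, add 'ay'
Consonant cluster: "c"
Pig Latin = "overcay"


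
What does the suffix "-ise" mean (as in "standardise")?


Suffix: -ise
Example: standardise = standard + -ise
Meaning = to make


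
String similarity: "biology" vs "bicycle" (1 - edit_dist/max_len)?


Word 1: "biology" (length 7)
Word 2: "bicycle" (length 7)
One optimal edit sequence:
  1. keep 'b'
  2. keep 'i'
  3. substitute 'o' -> 'c'  (+1)
  4. substitute 'l' -> 'y'  (+1)
  5. substitute 'o' -> 'c'  (+1)
  6. substitute 'g' -> 'l'  (+1)
  7. substitute 'y' -> 'e'  (+1)
Edit distance = 5
Max length = max(7, 7) = 7
Similarity = 1 - 5/7
= 0.2857


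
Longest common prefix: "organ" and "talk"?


Word 1: "organ"
Word 2: "talk"
Comparing from start:
  Pos 0: 'o' != 't' (stop)
LCP = "" (length 0)


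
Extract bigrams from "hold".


Word: "hold" (length 4)
Number of bigrams = 4 - 2 + 1 = 3
  Position 0: "ho"
  Position 1: "ol"
  Position 2: "ld"
Bigrams = "ho", "ol", "ld"


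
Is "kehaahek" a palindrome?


Word: "kehaahek"
Reversed: "kehaahek"
Forward == Backward? kehaahek == kehaahek
Palindrome = Yes


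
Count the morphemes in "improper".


Word: "improper"
Morphemes: im- + proper
Each morpheme carries meaning
= 2 morphemes


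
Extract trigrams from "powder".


Word: "powder" (length 6)
Number of trigrams = 6 - 3 + 1 = 4
  Position 0: "pow"
  Position 1: "owd"
  Position 2: "wde"
  Position 3: "der"
Trigrams = "pow", "owd", "wde", "der"


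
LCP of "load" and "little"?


Word 1: "load"
Word 2: "little"
Comparing from start:
  Pos 0: 'l' == 'l'
  Pos 1: 'o' != 'i' (stop)
LCP = "l" (length 1)


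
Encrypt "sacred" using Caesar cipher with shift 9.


Word: "sacred"
Shift: 9
Each letter → (letter + shift) mod 26:
  's' (18) + 9 = 1 → 'b'
  'a' (0) + 9 = 9 → 'j'
  'c' (2) + 9 = 11 → 'l'
  'r' (17) + 9 = 0 → 'a'
  'e' (4) + 9 = 13 → 'n'
  'd' (3) + 9 = 12 → 'm'
Result = "bjlanm"


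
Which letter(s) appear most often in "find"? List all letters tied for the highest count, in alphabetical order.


Word: "find"
Letter counts:
  'd': 1
  'f': 1
  'i': 1
  'n': 1
Maximum count = 1
Most frequent = 'd', 'f', 'i', 'n' (1 time each)


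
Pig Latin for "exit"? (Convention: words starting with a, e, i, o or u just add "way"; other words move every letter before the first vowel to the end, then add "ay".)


Word: "exit"
Starts with vowel → add 'way'
Pig Latin = "exitway"


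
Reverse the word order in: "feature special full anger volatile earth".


Original: "feature special full anger volatile earth"
Words (1..n): feature | special | full | anger | volatile | earth
Reversed (n..1): earth | volatile | anger | full | special | feature
Result = "earth volatile anger full special feature"


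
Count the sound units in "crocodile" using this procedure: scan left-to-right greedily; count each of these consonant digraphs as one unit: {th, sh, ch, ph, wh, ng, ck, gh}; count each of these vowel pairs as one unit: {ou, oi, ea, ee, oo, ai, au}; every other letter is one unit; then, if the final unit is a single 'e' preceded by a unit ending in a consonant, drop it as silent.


Word: "crocodile" (9 letters)
Left-to-right scan:
  [1] 'c' (letter)
  [2] 'r' (letter)
  [3] 'o' (letter)
  [4] 'c' (letter)
  [5] 'o' (letter)
  [6] 'd' (letter)
  [7] 'i' (letter)
  [8] 'l' (letter)
  [9] 'e' (letter)
Units from scan: 9
Final unit is 'e' after a consonant -> drop as silent (-1)
Sound units = 8 units


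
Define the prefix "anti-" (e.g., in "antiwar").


Prefix: anti-
Example: antiwar (anti- + war)
Meaning = against


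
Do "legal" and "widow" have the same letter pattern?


Pattern of "legal": [0, 1, 2, 3, 0]
Pattern of "widow": [0, 1, 2, 3, 0]
Patterns match
Same pattern = Yes


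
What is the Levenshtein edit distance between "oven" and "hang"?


Word 1: "oven" (length 4)
Word 2: "hang" (length 4)
One optimal edit sequence (insert/delete/substitute each cost 1):
  1. substitute 'o' -> 'h'  (+1)
  2. substitute 'v' -> 'a'  (+1)
  3. substitute 'e' -> 'n'  (+1)
  4. substitute 'n' -> 'g'  (+1)
Total edit operations: 4
Edit distance = 4


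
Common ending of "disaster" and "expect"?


Word 1: "disaster"
Word 2: "expect"
Comparing from end:
  Pos -1: 'r' != 't' (stop)
LCS = "" (length 0)


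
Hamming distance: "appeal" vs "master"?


Comparing character by character (same length = 6):
  Pos 0: 'a' vs 'm' !=
  Pos 1: 'p' vs 'a' !=
  Pos 2: 'p' vs 's' !=
  Pos 3: 'e' vs 't' !=
  Pos 4: 'a' vs 'e' !=
  Pos 5: 'l' vs 'r' !=
Hamming distance = 6


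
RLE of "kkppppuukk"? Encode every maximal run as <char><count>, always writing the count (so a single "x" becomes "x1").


String: "kkppppuukk"
Scanning for consecutive runs:
  'k' x 2
  'p' x 4
  'u' x 2
  'k' x 2
RLE = "k2p4u2k2"


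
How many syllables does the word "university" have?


Word: "university"
Syllable breakdown: u · ni · ver · si · ty
Counting: 5 parts
= 5 syllables


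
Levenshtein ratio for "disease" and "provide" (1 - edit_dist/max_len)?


Word 1: "disease" (length 7)
Word 2: "provide" (length 7)
One optimal edit sequence:
  1. substitute 'd' -> 'p'  (+1)
  2. substitute 'i' -> 'r'  (+1)
  3. substitute 's' -> 'o'  (+1)
  4. substitute 'e' -> 'v'  (+1)
  5. substitute 'a' -> 'i'  (+1)
  6. substitute 's' -> 'd'  (+1)
  7. keep 'e'
Edit distance = 6
Max length = max(7, 7) = 7
Similarity = 1 - 6/7
= 0.1429


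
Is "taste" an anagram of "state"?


Word 1: "state" → sorted: aestt
Word 2: "taste" → sorted: aestt
Same letters? aestt == aestt
Anagram = Yes


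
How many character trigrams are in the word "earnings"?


Word: "earnings" (length 8)
Number of 3-grams = length - 3 + 1 = 8 - 3 + 1
= 6


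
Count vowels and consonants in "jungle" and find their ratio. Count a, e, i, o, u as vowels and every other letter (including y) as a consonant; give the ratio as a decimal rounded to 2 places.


Word: "jungle"
Vowels (a,e,i,o,u): 2
Consonants: 4
Ratio = 2/4
= 0.50


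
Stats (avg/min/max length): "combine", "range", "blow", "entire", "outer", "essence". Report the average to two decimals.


Lengths: "combine"=7, "range"=5, "blow"=4, "entire"=6, "outer"=5, "essence"=7
Sum = 34, Count = 6
Average = 34/6 = 5.67
= avg=5.67, min=4, max=7


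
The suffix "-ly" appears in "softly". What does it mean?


Suffix: -ly
Example: softly (soft + -ly)
Meaning = in a manner


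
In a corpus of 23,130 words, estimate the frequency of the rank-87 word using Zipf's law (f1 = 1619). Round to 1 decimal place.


Zipf's law: f(r) = f(1) / r
f(1) = 1619
f(87) = 1619 / 87
= 18.6 occurrences


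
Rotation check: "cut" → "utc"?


Word: "cut", Candidate: "utc"
Method: check if candidate is substring of word+word
"cutcut" contains "utc"? Yes
Is rotation = Yes


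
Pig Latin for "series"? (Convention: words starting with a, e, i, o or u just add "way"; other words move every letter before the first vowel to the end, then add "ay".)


Word: "series"
Starts with consonant(s) → move to end, add 'ay'
Consonant cluster: "s"
Pig Latin = "eriessay"


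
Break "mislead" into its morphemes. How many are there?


Word: "mislead"
Morphemes: mis- / lead
Each morpheme carries meaning
= 2 morphemes


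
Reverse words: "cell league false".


Original: "cell league false"
Words (1..n): cell | league | false
Reversed (n..1): false | league | cell
Result = "false league cell"


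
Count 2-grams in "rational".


Word: "rational" (length 8)
Number of 2-grams = length - 2 + 1 = 8 - 2 + 1
= 7


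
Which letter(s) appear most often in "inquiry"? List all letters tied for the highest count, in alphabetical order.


Word: "inquiry"
Letter counts:
  'i': 2
  'n': 1
  'q': 1
  'r': 1
  'u': 1
  'y': 1
Maximum count = 2
Most frequent = 'i' (2 times each)


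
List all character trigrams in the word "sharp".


Word: "sharp" (length 5)
Number of trigrams = 5 - 3 + 1 = 3
  Position 0: "sha"
  Position 1: "har"
  Position 2: "arp"
Trigrams = "sha", "har", "arp"


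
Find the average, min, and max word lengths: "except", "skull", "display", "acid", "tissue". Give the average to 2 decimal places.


Lengths: "except"=6, "skull"=5, "display"=7, "acid"=4, "tissue"=6
Sum = 28, Count = 5
Average = 28/5 = 5.60
= avg=5.60, min=4, max=7


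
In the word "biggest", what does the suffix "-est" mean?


Suffix: -est
Example: biggest = big + -est, with a spelling change
Meaning = most


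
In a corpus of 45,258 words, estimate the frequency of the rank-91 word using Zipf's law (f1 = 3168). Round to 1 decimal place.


Zipf's law: f(r) = f(1) / r
f(1) = 3168
f(91) = 3168 / 91
= 34.8 occurrences


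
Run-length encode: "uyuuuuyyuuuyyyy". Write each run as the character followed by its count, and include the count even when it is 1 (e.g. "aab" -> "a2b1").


String: "uyuuuuyyuuuyyyy"
Scanning for consecutive runs:
  'u' x 1
  'y' x 1
  'u' x 4
  'y' x 2
  'u' x 3
  'y' x 4
RLE = "u1y1u4y2u3y4"


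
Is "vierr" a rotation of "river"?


Word: "river", Candidate: "vierr"
Method: check if candidate is substring of word+word
"riverriver" contains "vierr"? No
Is rotation = No


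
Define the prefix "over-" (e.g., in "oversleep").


Prefix: over-
As in: oversleep -> over- + sleep
Meaning = excessive


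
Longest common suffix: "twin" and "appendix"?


Word 1: "twin"
Word 2: "appendix"
Comparing from end:
  Pos -1: 'n' != 'x' (stop)
LCS = "" (length 0)


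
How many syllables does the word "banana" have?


Word: "banana"
Syllable breakdown: ba · na · na
Counting: 3 parts
= 3 syllables


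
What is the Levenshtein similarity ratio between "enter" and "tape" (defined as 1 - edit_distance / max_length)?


Word 1: "enter" (length 5)
Word 2: "tape" (length 4)
One optimal edit sequence:
  1. substitute 'e' -> 't'  (+1)
  2. substitute 'n' -> 'a'  (+1)
  3. substitute 't' -> 'p'  (+1)
  4. keep 'e'
  5. delete 'r'  (+1)
Edit distance = 4
Max length = max(5, 4) = 5
Similarity = 1 - 4/5
= 0.2000


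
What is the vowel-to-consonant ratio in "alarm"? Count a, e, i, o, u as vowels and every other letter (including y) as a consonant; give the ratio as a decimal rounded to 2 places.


Word: "alarm"
Vowels (a,e,i,o,u): 2
Consonants: 3
Ratio = 2/3
= 0.67


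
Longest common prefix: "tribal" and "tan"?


Word 1: "tribal"
Word 2: "tan"
Comparing from start:
  Pos 0: 't' == 't'
  Pos 1: 'r' != 'a' (stop)
LCP = "t" (length 1)


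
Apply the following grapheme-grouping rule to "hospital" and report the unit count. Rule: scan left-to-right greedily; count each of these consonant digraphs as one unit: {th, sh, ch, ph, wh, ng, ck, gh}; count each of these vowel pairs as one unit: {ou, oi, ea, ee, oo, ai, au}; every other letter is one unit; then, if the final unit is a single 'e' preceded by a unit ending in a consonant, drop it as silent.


Word: "hospital" (8 letters)
Left-to-right scan:
  [1] 'h' (letter)
  [2] 'o' (letter)
  [3] 's' (letter)
  [4] 'p' (letter)
  [5] 'i' (letter)
  [6] 't' (letter)
  [7] 'a' (letter)
  [8] 'l' (letter)
Units from scan: 8
Sound units = 8 units


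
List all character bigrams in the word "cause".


Word: "cause" (length 5)
Number of bigrams = 5 - 2 + 1 = 4
  Position 0: "ca"
  Position 1: "au"
  Position 2: "us"
  Position 3: "se"
Bigrams = "ca", "au", "us", "se"


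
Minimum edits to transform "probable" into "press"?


Word 1: "probable" (length 8)
Word 2: "press" (length 5)
One optimal edit sequence (insert/delete/substitute each cost 1):
  1. keep 'p'
  2. keep 'r'
  3. delete 'o'  (+1)
  4. delete 'b'  (+1)
  5. delete 'a'  (+1)
  6. substitute 'b' -> 'e'  (+1)
  7. substitute 'l' -> 's'  (+1)
  8. substitute 'e' -> 's'  (+1)
Total edit operations: 6
Edit distance = 6


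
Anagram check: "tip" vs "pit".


Word 1: "tip" → sorted: ipt
Word 2: "pit" → sorted: ipt
Same letters? ipt == ipt
Anagram = Yes


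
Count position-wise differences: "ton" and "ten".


Comparing character by character (same length = 3):
  Pos 0: 't' vs 't' =
  Pos 1: 'o' vs 'e' !=
  Pos 2: 'n' vs 'n' =
Hamming distance = 1


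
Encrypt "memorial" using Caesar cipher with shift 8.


Word: "memorial"
Shift: 8
Each letter → (letter + shift) mod 26:
  'm' (12) + 8 = 20 → 'u'
  'e' (4) + 8 = 12 → 'm'
  'm' (12) + 8 = 20 → 'u'
  'o' (14) + 8 = 22 → 'w'
  'r' (17) + 8 = 25 → 'z'
  'i' (8) + 8 = 16 → 'q'
  'a' (0) + 8 = 8 → 'i'
  'l' (11) + 8 = 19 → 't'
Result = "umuwzqit"


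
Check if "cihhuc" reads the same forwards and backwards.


Word: "cihhuc"
Reversed: "cuhhic"
Forward == Backward? cihhuc != cuhhic
Palindrome = No


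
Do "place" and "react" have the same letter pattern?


Pattern of "place": [0, 1, 2, 3, 4]
Pattern of "react": [0, 1, 2, 3, 4]
Patterns match
Same pattern = Yes


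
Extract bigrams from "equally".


Word: "equally" (length 7)
Number of bigrams = 7 - 2 + 1 = 6
  Position 0: "eq"
  Position 1: "qu"
  Position 2: "ua"
  Position 3: "al"
  Position 4: "ll"
  Position 5: "ly"
Bigrams = "eq", "qu", "ua", "al", "ll", "ly"


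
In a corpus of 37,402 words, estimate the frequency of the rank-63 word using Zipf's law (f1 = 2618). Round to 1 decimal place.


Zipf's law: f(r) = f(1) / r
f(1) = 2618
f(63) = 2618 / 63
= 41.6 occurrences


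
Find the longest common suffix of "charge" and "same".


Word 1: "charge"
Word 2: "same"
Comparing from end:
  Pos -1: 'e' == 'e'
  Pos -2: 'g' != 'm' (stop)
LCS = "e" (length 1)


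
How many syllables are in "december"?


Word: "december"
Syllable breakdown: de · cem · ber
Counting: 3 parts
= 3 syllables


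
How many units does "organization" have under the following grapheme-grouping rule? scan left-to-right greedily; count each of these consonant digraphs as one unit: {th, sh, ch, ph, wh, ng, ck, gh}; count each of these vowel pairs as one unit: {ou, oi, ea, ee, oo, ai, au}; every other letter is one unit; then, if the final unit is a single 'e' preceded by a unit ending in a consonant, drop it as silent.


Word: "organization" (12 letters)
Left-to-right scan:
  (1) 'o' (letter)
  (2) 'r' (letter)
  (3) 'g' (letter)
  (4) 'a' (letter)
  (5) 'n' (letter)
  (6) 'i' (letter)
  (7) 'z' (letter)
  (8) 'a' (letter)
  (9) 't' (letter)
  (10) 'i' (letter)
  (11) 'o' (letter)
  (12) 'n' (letter)
Units from scan: 12
Sound units = 12 units


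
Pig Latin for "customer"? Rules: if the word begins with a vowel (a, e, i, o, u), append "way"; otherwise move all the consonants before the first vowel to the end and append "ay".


Word: "customer"
Starts with consonant(s) → move to end, add 'ay'
Consonant cluster: "c"
Pig Latin = "ustomercay"


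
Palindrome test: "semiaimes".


Word: "semiaimes"
Reversed: "semiaimes"
Forward == Backward? semiaimes == semiaimes
Palindrome = Yes


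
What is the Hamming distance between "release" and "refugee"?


Comparing character by character (same length = 7):
  Pos 0: 'r' vs 'r' =
  Pos 1: 'e' vs 'e' =
  Pos 2: 'l' vs 'f' !=
  Pos 3: 'e' vs 'u' !=
  Pos 4: 'a' vs 'g' !=
  Pos 5: 's' vs 'e' !=
  Pos 6: 'e' vs 'e' =
Hamming distance = 4


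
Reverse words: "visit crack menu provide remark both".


Original: "visit crack menu provide remark both"
Words (1..n): visit | crack | menu | provide | remark | both
Reversed (n..1): both | remark | provide | menu | crack | visit
Result = "both remark provide menu crack visit"


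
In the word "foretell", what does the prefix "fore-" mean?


Prefix: fore-
As in: foretell -> fore- + tell
Meaning = before


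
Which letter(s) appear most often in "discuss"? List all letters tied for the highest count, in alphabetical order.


Word: "discuss"
Letter counts:
  'c': 1
  'd': 1
  'i': 1
  's': 3
  'u': 1
Maximum count = 3
Most frequent = 's' (3 times each)


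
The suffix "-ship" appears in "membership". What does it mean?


Suffix: -ship
Example: membership (member + -ship)
Meaning = state / position


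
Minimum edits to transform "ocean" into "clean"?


Word 1: "ocean" (length 5)
Word 2: "clean" (length 5)
One optimal edit sequence (insert/delete/substitute each cost 1):
  1. substitute 'o' -> 'c'  (+1)
  2. substitute 'c' -> 'l'  (+1)
  3. keep 'e'
  4. keep 'a'
  5. keep 'n'
Total edit operations: 2
Edit distance = 2


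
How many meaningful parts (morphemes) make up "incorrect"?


Word: "incorrect"
Morphemes: in- | correct
Each morpheme carries meaning
= 2 morphemes


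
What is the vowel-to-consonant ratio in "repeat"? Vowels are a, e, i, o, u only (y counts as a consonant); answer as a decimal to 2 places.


Word: "repeat"
Vowels (a,e,i,o,u): 3
Consonants: 3
Ratio = 3/3
= 1.00


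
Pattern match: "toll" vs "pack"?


Pattern of "toll": [0, 1, 2, 2]
Pattern of "pack": [0, 1, 2, 3]
Patterns do not match
Same pattern = No


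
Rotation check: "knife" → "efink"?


Word: "knife", Candidate: "efink"
Method: check if candidate is substring of word+word
"knifeknife" contains "efink"? No
Is rotation = No


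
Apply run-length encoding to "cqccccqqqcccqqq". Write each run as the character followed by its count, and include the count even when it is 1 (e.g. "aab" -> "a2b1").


String: "cqccccqqqcccqqq"
Scanning for consecutive runs:
  'c' x 1
  'q' x 1
  'c' x 4
  'q' x 3
  'c' x 3
  'q' x 3
RLE = "c1q1c4q3c3q3"


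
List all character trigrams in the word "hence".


Word: "hence" (length 5)
Number of trigrams = 5 - 3 + 1 = 3
  Position 0: "hen"
  Position 1: "enc"
  Position 2: "nce"
Trigrams = "hen", "enc", "nce"


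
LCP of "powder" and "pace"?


Word 1: "powder"
Word 2: "pace"
Comparing from start:
  Pos 0: 'p' == 'p'
  Pos 1: 'o' != 'a' (stop)
LCP = "p" (length 1)


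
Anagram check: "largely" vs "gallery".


Word 1: "largely" → sorted: aegllry
Word 2: "gallery" → sorted: aegllry
Same letters? aegllry == aegllry
Anagram = Yes


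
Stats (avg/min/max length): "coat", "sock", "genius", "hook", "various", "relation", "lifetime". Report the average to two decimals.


Lengths: "coat"=4, "sock"=4, "genius"=6, "hook"=4, "various"=7, "relation"=8, "lifetime"=8
Sum = 41, Count = 7
Average = 41/7 = 5.86
= avg=5.86, min=4, max=8


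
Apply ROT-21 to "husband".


Word: "husband"
Shift: 21
Each letter → (letter + shift) mod 26:
  'h' (7) + 21 = 2 → 'c'
  'u' (20) + 21 = 15 → 'p'
  's' (18) + 21 = 13 → 'n'
  'b' (1) + 21 = 22 → 'w'
  'a' (0) + 21 = 21 → 'v'
  'n' (13) + 21 = 8 → 'i'
  'd' (3) + 21 = 24 → 'y'
Result = "cpnwviy"


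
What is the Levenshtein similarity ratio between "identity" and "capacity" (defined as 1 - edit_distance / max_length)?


Word 1: "identity" (length 8)
Word 2: "capacity" (length 8)
One optimal edit sequence:
  1. substitute 'i' -> 'c'  (+1)
  2. substitute 'd' -> 'a'  (+1)
  3. substitute 'e' -> 'p'  (+1)
  4. substitute 'n' -> 'a'  (+1)
  5. substitute 't' -> 'c'  (+1)
  6. keep 'i'
  7. keep 't'
  8. keep 'y'
Edit distance = 5
Max length = max(8, 8) = 8
Similarity = 1 - 5/8
= 0.3750


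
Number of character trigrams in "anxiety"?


Word: "anxiety" (length 7)
Number of 3-grams = length - 3 + 1 = 7 - 3 + 1
= 5


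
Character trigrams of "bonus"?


Word: "bonus" (length 5)
Number of trigrams = 5 - 3 + 1 = 3
  Position 0: "bon"
  Position 1: "onu"
  Position 2: "nus"
Trigrams = "bon", "onu", "nus"


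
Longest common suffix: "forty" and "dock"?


Word 1: "forty"
Word 2: "dock"
Comparing from end:
  Pos -1: 'y' != 'k' (stop)
LCS = "" (length 0)


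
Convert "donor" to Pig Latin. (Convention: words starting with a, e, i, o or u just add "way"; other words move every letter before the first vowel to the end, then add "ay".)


Word: "donor"
Starts with consonant(s) → move to end, add 'ay'
Consonant cluster: "d"
Pig Latin = "onorday"


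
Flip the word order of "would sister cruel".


Original: "would sister cruel"
Words (1..n): would | sister | cruel
Reversed (n..1): cruel | sister | would
Result = "cruel sister would"


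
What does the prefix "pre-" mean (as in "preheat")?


Prefix: pre-
Example: preheat = pre- + heat
Meaning = before


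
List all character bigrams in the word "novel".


Word: "novel" (length 5)
Number of bigrams = 5 - 2 + 1 = 4
  Position 0: "no"
  Position 1: "ov"
  Position 2: "ve"
  Position 3: "el"
Bigrams = "no", "ov", "ve", "el"


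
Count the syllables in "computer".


Word: "computer"
Syllable breakdown: com | pu | ter
Counting: 3 parts
= 3 syllables


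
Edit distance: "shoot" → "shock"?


Word 1: "shoot" (length 5)
Word 2: "shock" (length 5)
One optimal edit sequence (insert/delete/substitute each cost 1):
  1. keep 's'
  2. keep 'h'
  3. keep 'o'
  4. substitute 'o' -> 'c'  (+1)
  5. substitute 't' -> 'k'  (+1)
Total edit operations: 2
Edit distance = 2


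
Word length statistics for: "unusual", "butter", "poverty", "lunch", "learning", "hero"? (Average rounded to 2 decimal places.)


Lengths: "unusual"=7, "butter"=6, "poverty"=7, "lunch"=5, "learning"=8, "hero"=4
Sum = 37, Count = 6
Average = 37/6 = 6.17
= avg=6.17, min=4, max=8


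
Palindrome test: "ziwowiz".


Word: "ziwowiz"
Reversed: "ziwowiz"
Forward == Backward? ziwowiz == ziwowiz
Palindrome = Yes


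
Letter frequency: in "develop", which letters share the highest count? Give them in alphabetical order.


Word: "develop"
Letter counts:
  'd': 1
  'e': 2
  'l': 1
  'o': 1
  'p': 1
  'v': 1
Maximum count = 2
Most frequent = 'e' (2 times each)


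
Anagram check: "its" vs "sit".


Word 1: "its" → sorted: ist
Word 2: "sit" → sorted: ist
Same letters? ist == ist
Anagram = Yes


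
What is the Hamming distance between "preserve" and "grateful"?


Comparing character by character (same length = 8):
  Pos 0: 'p' vs 'g' !=
  Pos 1: 'r' vs 'r' =
  Pos 2: 'e' vs 'a' !=
  Pos 3: 's' vs 't' !=
  Pos 4: 'e' vs 'e' =
  Pos 5: 'r' vs 'f' !=
  Pos 6: 'v' vs 'u' !=
  Pos 7: 'e' vs 'l' !=
Hamming distance = 6


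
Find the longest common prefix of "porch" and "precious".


Word 1: "porch"
Word 2: "precious"
Comparing from start:
  Pos 0: 'p' == 'p'
  Pos 1: 'o' != 'r' (stop)
LCP = "p" (length 1)


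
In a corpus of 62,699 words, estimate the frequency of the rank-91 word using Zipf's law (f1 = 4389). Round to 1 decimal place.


Zipf's law: f(r) = f(1) / r
f(1) = 4389
f(91) = 4389 / 91
= 48.2 occurrences


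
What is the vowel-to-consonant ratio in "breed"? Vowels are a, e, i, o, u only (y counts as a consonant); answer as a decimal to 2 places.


Word: "breed"
Vowels (a,e,i,o,u): 2
Consonants: 3
Ratio = 2/3
= 0.67


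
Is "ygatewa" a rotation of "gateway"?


Word: "gateway", Candidate: "ygatewa"
Method: check if candidate is substring of word+word
"gatewaygateway" contains "ygatewa"? Yes
Is rotation = Yes


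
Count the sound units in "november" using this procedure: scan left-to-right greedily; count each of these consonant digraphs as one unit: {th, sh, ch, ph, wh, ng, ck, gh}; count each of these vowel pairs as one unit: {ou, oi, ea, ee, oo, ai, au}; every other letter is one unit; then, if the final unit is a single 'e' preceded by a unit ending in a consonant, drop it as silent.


Word: "november" (8 letters)
Left-to-right scan:
  1. 'n' (letter)
  2. 'o' (letter)
  3. 'v' (letter)
  4. 'e' (letter)
  5. 'm' (letter)
  6. 'b' (letter)
  7. 'e' (letter)
  8. 'r' (letter)
Units from scan: 8
Sound units = 8 units


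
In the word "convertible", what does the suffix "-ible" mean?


Suffix: -ible
Example: convertible = convert + -ible
Meaning = capable of


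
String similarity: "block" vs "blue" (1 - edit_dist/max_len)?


Word 1: "block" (length 5)
Word 2: "blue" (length 4)
One optimal edit sequence:
  1. keep 'b'
  2. keep 'l'
  3. delete 'o'  (+1)
  4. substitute 'c' -> 'u'  (+1)
  5. substitute 'k' -> 'e'  (+1)
Edit distance = 3
Max length = max(5, 4) = 5
Similarity = 1 - 3/5
= 0.4000


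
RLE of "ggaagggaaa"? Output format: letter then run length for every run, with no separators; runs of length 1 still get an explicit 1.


String: "ggaagggaaa"
Scanning for consecutive runs:
  'g' x 2
  'a' x 2
  'g' x 3
  'a' x 3
RLE = "g2a2g3a3"


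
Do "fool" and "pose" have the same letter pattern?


Pattern of "fool": [0, 1, 1, 2]
Pattern of "pose": [0, 1, 2, 3]
Patterns do not match
Same pattern = No


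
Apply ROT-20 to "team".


Word: "team"
Shift: 20
Each letter → (letter + shift) mod 26:
  't' (19) + 20 = 13 → 'n'
  'e' (4) + 20 = 24 → 'y'
  'a' (0) + 20 = 20 → 'u'
  'm' (12) + 20 = 6 → 'g'
Result = "nyug"


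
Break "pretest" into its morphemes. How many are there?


Word: "pretest"
Morphemes: pre- | test
Each morpheme carries meaning
= 2 morphemes


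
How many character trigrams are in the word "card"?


Word: "card" (length 4)
Number of 3-grams = length - 3 + 1 = 4 - 3 + 1
= 2


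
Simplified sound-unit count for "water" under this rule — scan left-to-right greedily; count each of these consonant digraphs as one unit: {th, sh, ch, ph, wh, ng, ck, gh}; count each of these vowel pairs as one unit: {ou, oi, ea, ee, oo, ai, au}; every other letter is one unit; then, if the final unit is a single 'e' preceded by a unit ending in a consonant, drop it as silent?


Word: "water" (5 letters)
Left-to-right scan:
  (1) 'w' (letter)
  (2) 'a' (letter)
  (3) 't' (letter)
  (4) 'e' (letter)
  (5) 'r' (letter)
Units from scan: 5
Sound units = 5 units


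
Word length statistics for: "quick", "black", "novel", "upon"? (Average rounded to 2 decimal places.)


Lengths: "quick"=5, "black"=5, "novel"=5, "upon"=4
Sum = 19, Count = 4
Average = 19/4 = 4.75
= avg=4.75, min=4, max=5


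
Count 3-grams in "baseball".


Word: "baseball" (length 8)
Number of 3-grams = length - 3 + 1 = 8 - 3 + 1
= 6


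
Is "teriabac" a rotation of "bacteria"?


Word: "bacteria", Candidate: "teriabac"
Method: check if candidate is substring of word+word
"bacteriabacteria" contains "teriabac"? Yes
Is rotation = Yes


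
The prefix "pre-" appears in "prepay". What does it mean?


Prefix: pre-
Example: prepay (pre- + pay)
Meaning = before


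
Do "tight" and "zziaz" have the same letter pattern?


Pattern of "tight": [0, 1, 2, 3, 0]
Pattern of "zziaz": [0, 0, 1, 2, 0]
Patterns do not match
Same pattern = No


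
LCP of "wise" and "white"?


Word 1: "wise"
Word 2: "white"
Comparing from start:
  Pos 0: 'w' == 'w'
  Pos 1: 'i' != 'h' (stop)
LCP = "w" (length 1)


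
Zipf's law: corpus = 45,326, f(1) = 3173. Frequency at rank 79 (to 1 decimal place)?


Zipf's law: f(r) = f(1) / r
f(1) = 3173
f(79) = 3173 / 79
= 40.2 occurrences


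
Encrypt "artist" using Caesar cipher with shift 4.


Word: "artist"
Shift: 4
Each letter → (letter + shift) mod 26:
  'a' (0) + 4 = 4 → 'e'
  'r' (17) + 4 = 21 → 'v'
  't' (19) + 4 = 23 → 'x'
  'i' (8) + 4 = 12 → 'm'
  's' (18) + 4 = 22 → 'w'
  't' (19) + 4 = 23 → 'x'
Result = "evxmwx"


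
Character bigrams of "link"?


Word: "link" (length 4)
Number of bigrams = 4 - 2 + 1 = 3
  Position 0: "li"
  Position 1: "in"
  Position 2: "nk"
Bigrams = "li", "in", "nk"


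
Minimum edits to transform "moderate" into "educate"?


Word 1: "moderate" (length 8)
Word 2: "educate" (length 7)
One optimal edit sequence (insert/delete/substitute each cost 1):
  1. delete 'm'  (+1)
  2. substitute 'o' -> 'e'  (+1)
  3. keep 'd'
  4. substitute 'e' -> 'u'  (+1)
  5. substitute 'r' -> 'c'  (+1)
  6. keep 'a'
  7. keep 't'
  8. keep 'e'
Total edit operations: 4
Edit distance = 4


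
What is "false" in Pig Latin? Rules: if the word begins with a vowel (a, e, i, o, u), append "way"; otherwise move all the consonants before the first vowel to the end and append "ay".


Word: "false"
Starts with consonant(s) → move to end, add 'ay'
Consonant cluster: "f"
Pig Latin = "alsefay"


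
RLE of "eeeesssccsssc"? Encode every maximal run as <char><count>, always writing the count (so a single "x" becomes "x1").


String: "eeeesssccsssc"
Scanning for consecutive runs:
  'e' x 4
  's' x 3
  'c' x 2
  's' x 3
  'c' x 1
RLE = "e4s3c2s3c1"


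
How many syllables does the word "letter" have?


Word: "letter"
Syllable breakdown: let / ter
Counting: 2 parts
= 2 syllables


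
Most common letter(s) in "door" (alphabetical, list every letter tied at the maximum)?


Word: "door"
Letter counts:
  'd': 1
  'o': 2
  'r': 1
Maximum count = 2
Most frequent = 'o' (2 times each)


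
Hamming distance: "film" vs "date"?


Comparing character by character (same length = 4):
  Pos 0: 'f' vs 'd' !=
  Pos 1: 'i' vs 'a' !=
  Pos 2: 'l' vs 't' !=
  Pos 3: 'm' vs 'e' !=
Hamming distance = 4


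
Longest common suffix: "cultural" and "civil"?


Word 1: "cultural"
Word 2: "civil"
Comparing from end:
  Pos -1: 'l' == 'l'
  Pos -2: 'a' != 'i' (stop)
LCS = "l" (length 1)


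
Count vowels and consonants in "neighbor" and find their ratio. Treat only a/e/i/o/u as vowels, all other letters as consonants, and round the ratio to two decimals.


Word: "neighbor"
Vowels (a,e,i,o,u): 3
Consonants: 5
Ratio = 3/5
= 0.60


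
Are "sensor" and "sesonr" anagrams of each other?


Word 1: "sensor" → sorted: enorss
Word 2: "sesonr" → sorted: enorss
Same letters? enorss == enorss
Anagram = Yes


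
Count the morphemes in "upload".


Word: "upload"
Morphemes: up- / load
Each morpheme carries meaning
= 2 morphemes


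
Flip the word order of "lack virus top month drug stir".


Original: "lack virus top month drug stir"
Words (1..n): lack | virus | top | month | drug | stir
Reversed (n..1): stir | drug | month | top | virus | lack
Result = "stir drug month top virus lack"


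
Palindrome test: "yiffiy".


Word: "yiffiy"
Reversed: "yiffiy"
Forward == Backward? yiffiy == yiffiy
Palindrome = Yes


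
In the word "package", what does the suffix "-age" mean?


Suffix: -age
Example: package = pack + -age
Meaning = result / collection


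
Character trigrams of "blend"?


Word: "blend" (length 5)
Number of trigrams = 5 - 3 + 1 = 3
  Position 0: "ble"
  Position 1: "len"
  Position 2: "end"
Trigrams = "ble", "len", "end"


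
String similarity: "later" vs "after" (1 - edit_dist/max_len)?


Word 1: "later" (length 5)
Word 2: "after" (length 5)
One optimal edit sequence:
  1. substitute 'l' -> 'a'  (+1)
  2. substitute 'a' -> 'f'  (+1)
  3. keep 't'
  4. keep 'e'
  5. keep 'r'
Edit distance = 2
Max length = max(5, 5) = 5
Similarity = 1 - 2/5
= 0.6000


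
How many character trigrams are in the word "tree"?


Word: "tree" (length 4)
Number of 3-grams = length - 3 + 1 = 4 - 3 + 1
= 2


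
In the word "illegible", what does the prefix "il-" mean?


Prefix: il-
As in: illegible -> il- + legible
Meaning = not


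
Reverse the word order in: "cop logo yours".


Original: "cop logo yours"
Words (1..n): cop | logo | yours
Reversed (n..1): yours | logo | cop
Result = "yours logo cop"


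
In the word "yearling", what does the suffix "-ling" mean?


Suffix: -ling
Example: yearling (year + -ling)
Meaning = small / young


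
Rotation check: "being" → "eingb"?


Word: "being", Candidate: "eingb"
Method: check if candidate is substring of word+word
"beingbeing" contains "eingb"? Yes
Is rotation = Yes


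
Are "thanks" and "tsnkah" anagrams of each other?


Word 1: "thanks" → sorted: ahknst
Word 2: "tsnkah" → sorted: ahknst
Same letters? ahknst == ahknst
Anagram = Yes


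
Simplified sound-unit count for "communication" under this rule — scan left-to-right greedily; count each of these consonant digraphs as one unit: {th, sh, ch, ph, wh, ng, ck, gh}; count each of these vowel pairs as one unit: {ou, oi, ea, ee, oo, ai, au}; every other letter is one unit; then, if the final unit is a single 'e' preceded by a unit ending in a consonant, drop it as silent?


Word: "communication" (13 letters)
Left-to-right scan:
  1. 'c' (letter)
  2. 'o' (letter)
  3. 'm' (letter)
  4. 'm' (letter)
  5. 'u' (letter)
  6. 'n' (letter)
  7. 'i' (letter)
  8. 'c' (letter)
  9. 'a' (letter)
  10. 't' (letter)
  11. 'i' (letter)
  12. 'o' (letter)
  13. 'n' (letter)
Units from scan: 13
Sound units = 13 units


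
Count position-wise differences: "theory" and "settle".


Comparing character by character (same length = 6):
  Pos 0: 't' vs 's' !=
  Pos 1: 'h' vs 'e' !=
  Pos 2: 'e' vs 't' !=
  Pos 3: 'o' vs 't' !=
  Pos 4: 'r' vs 'l' !=
  Pos 5: 'y' vs 'e' !=
Hamming distance = 6


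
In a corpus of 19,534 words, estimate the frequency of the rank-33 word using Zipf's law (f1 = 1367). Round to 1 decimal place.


Zipf's law: f(r) = f(1) / r
f(1) = 1367
f(33) = 1367 / 33
= 41.4 occurrences


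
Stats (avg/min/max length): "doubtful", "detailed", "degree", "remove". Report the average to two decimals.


Lengths: "doubtful"=8, "detailed"=8, "degree"=6, "remove"=6
Sum = 28, Count = 4
Average = 28/4 = 7.00
= avg=7.00, min=6, max=8


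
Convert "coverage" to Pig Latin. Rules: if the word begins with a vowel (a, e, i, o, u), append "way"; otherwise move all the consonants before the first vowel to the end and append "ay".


Word: "coverage"
Starts with consonant(s) → move to end, add 'ay'
Consonant cluster: "c"
Pig Latin = "overagecay"


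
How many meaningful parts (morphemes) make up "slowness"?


Word: "slowness"
Morphemes: slow + -ness
Each morpheme carries meaning
= 2 morphemes


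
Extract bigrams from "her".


Word: "her" (length 3)
Number of bigrams = 3 - 2 + 1 = 2
  Position 0: "he"
  Position 1: "er"
Bigrams = "he", "er"


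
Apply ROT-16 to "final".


Word: "final"
Shift: 16
Each letter → (letter + shift) mod 26:
  'f' (5) + 16 = 21 → 'v'
  'i' (8) + 16 = 24 → 'y'
  'n' (13) + 16 = 3 → 'd'
  'a' (0) + 16 = 16 → 'q'
  'l' (11) + 16 = 1 → 'b'
Result = "vydqb"


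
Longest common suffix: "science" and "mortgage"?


Word 1: "science"
Word 2: "mortgage"
Comparing from end:
  Pos -1: 'e' == 'e'
  Pos -2: 'c' != 'g' (stop)
LCS = "e" (length 1)


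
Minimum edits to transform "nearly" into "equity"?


Word 1: "nearly" (length 6)
Word 2: "equity" (length 6)
One optimal edit sequence (insert/delete/substitute each cost 1):
  1. substitute 'n' -> 'e'  (+1)
  2. substitute 'e' -> 'q'  (+1)
  3. substitute 'a' -> 'u'  (+1)
  4. substitute 'r' -> 'i'  (+1)
  5. substitute 'l' -> 't'  (+1)
  6. keep 'y'
Total edit operations: 5
Edit distance = 5


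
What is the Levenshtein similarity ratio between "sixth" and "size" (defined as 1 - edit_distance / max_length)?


Word 1: "sixth" (length 5)
Word 2: "size" (length 4)
One optimal edit sequence:
  1. keep 's'
  2. keep 'i'
  3. delete 'x'  (+1)
  4. substitute 't' -> 'z'  (+1)
  5. substitute 'h' -> 'e'  (+1)
Edit distance = 3
Max length = max(5, 4) = 5
Similarity = 1 - 3/5
= 0.4000


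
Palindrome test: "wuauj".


Word: "wuauj"
Reversed: "juauw"
Forward == Backward? wuauj != juauw
Palindrome = No


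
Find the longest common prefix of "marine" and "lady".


Word 1: "marine"
Word 2: "lady"
Comparing from start:
  Pos 0: 'm' != 'l' (stop)
LCP = "" (length 0)


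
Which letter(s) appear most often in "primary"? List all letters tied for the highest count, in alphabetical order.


Word: "primary"
Letter counts:
  'a': 1
  'i': 1
  'm': 1
  'p': 1
  'r': 2
  'y': 1
Maximum count = 2
Most frequent = 'r' (2 times each)


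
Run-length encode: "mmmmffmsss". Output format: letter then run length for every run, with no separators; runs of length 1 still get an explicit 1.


String: "mmmmffmsss"
Scanning for consecutive runs:
  'm' x 4
  'f' x 2
  'm' x 1
  's' x 3
RLE = "m4f2m1s3"


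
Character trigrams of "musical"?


Word: "musical" (length 7)
Number of trigrams = 7 - 3 + 1 = 5
  Position 0: "mus"
  Position 1: "usi"
  Position 2: "sic"
  Position 3: "ica"
  Position 4: "cal"
Trigrams = "mus", "usi", "sic", "ica", "cal"


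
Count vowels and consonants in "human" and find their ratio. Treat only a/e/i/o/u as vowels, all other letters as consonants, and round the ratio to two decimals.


Word: "human"
Vowels (a,e,i,o,u): 2
Consonants: 3
Ratio = 2/3
= 0.67


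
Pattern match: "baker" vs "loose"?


Pattern of "baker": [0, 1, 2, 3, 4]
Pattern of "loose": [0, 1, 1, 2, 3]
Patterns do not match
Same pattern = No


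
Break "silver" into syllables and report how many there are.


Word: "silver"
Syllable breakdown: sil / ver
Counting: 2 parts
= 2 syllables


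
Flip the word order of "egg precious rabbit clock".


Original: "egg precious rabbit clock"
Words (1..n): egg | precious | rabbit | clock
Reversed (n..1): clock | rabbit | precious | egg
Result = "clock rabbit precious egg"


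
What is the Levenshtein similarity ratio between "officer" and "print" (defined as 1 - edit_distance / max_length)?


Word 1: "officer" (length 7)
Word 2: "print" (length 5)
One optimal edit sequence:
  1. delete 'o'  (+1)
  2. substitute 'f' -> 'p'  (+1)
  3. substitute 'f' -> 'r'  (+1)
  4. keep 'i'
  5. delete 'c'  (+1)
  6. substitute 'e' -> 'n'  (+1)
  7. substitute 'r' -> 't'  (+1)
Edit distance = 6
Max length = max(7, 5) = 7
Similarity = 1 - 6/7
= 0.1429


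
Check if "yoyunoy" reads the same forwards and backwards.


Word: "yoyunoy"
Reversed: "yonuyoy"
Forward == Backward? yoyunoy != yonuyoy
Palindrome = No


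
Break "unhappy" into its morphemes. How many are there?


Word: "unhappy"
Morphemes: un- + happy
Each morpheme carries meaning
= 2 morphemes


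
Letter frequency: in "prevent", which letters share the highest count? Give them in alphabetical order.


Word: "prevent"
Letter counts:
  'e': 2
  'n': 1
  'p': 1
  'r': 1
  't': 1
  'v': 1
Maximum count = 2
Most frequent = 'e' (2 times each)


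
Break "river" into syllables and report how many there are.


Word: "river"
Syllable breakdown: riv · er
Counting: 2 parts
= 2 syllables


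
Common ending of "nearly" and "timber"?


Word 1: "nearly"
Word 2: "timber"
Comparing from end:
  Pos -1: 'y' != 'r' (stop)
LCS = "" (length 0)


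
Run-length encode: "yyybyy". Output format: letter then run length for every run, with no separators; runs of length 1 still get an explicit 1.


String: "yyybyy"
Scanning for consecutive runs:
  'y' x 3
  'b' x 1
  'y' x 2
RLE = "y3b1y2"


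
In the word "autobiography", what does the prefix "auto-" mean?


Prefix: auto-
Example: autobiography (auto- + biography)
Meaning = self


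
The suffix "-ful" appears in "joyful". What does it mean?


Suffix: -ful
Example: joyful = joy + -ful
Meaning = full of


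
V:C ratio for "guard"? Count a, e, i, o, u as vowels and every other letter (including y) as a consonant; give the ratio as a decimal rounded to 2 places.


Word: "guard"
Vowels (a,e,i,o,u): 2
Consonants: 3
Ratio = 2/3
= 0.67


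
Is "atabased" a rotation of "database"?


Word: "database", Candidate: "atabased"
Method: check if candidate is substring of word+word
"databasedatabase" contains "atabased"? Yes
Is rotation = Yes


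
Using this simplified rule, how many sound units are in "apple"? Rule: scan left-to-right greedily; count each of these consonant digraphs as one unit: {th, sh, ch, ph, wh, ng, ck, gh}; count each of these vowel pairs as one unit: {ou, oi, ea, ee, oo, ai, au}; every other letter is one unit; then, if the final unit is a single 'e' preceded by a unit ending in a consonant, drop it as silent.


Word: "apple" (5 letters)
Left-to-right scan:
  [1] 'a' (letter)
  [2] 'p' (letter)
  [3] 'p' (letter)
  [4] 'l' (letter)
  [5] 'e' (letter)
Units from scan: 5
Final unit is 'e' after a consonant -> drop as silent (-1)
Sound units = 4 units
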